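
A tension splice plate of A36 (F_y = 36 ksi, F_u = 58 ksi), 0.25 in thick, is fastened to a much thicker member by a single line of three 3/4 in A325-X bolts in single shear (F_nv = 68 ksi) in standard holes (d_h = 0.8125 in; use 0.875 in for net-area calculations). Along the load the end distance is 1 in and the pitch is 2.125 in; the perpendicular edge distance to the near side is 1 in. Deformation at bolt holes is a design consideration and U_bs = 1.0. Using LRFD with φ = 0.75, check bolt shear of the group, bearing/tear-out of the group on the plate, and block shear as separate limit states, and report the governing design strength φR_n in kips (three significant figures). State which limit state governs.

26.1 kips (block shear governs)

Bolt shear: A_b = π·0.75²/4 = 0.4418 in²; R_n = 68 × 0.4418 × 3 × 1 = 90.12 kips → 0.75 × 90.12 = 67.6 kips.
Bearing: edge l_c = 0.5938, r_n = 10.33 kips; interior l_c = 1.312, r_n = 22.84 kips; R_n = 10.33 + 2·22.84 = 56.01 kips → 42 kips.
Block shear: A_gv = 1.312, A_nv = 0.7656, A_nt = 0.1406 in²; R_n = min(0.6F_uA_nv, 0.6F_yA_gv) + U_bs·F_u·A_nt = 34.8 kips → 26.1 kips.
Block shear governs: 26.1 kips.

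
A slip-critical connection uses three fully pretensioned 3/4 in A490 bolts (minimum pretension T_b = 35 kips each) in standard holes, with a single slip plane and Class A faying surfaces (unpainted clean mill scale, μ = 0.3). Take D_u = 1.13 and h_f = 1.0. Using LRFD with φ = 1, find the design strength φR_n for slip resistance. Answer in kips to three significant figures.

35.6 kips

R_n = μ · D_u · h_f · T_b · n_s · n_b = 0.3 × 1.13 × 1.0 × 35 × 1 × 3 = 35.59 kips.
Design strength φR_n = 1 × 35.59 = 35.6 kips.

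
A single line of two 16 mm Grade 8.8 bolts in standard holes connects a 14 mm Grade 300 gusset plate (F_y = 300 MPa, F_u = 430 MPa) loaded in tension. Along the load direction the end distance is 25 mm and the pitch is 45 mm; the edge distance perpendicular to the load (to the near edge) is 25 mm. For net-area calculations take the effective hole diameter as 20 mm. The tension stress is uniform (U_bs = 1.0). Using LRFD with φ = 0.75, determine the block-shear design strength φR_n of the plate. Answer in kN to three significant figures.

176 kN

Shear plane L_v = 25 + 1·45 = 70 mm; A_gv = 70 × 14 = 980 mm².
A_nv = (70 − 1.5·20) × 14 = 560 mm².
A_nt = (25 − 0.5·20) × 14 = 210 mm².
0.6 F_u A_nv = 144.5 kN; 0.6 F_y A_gv = 176.4 kN → shear rupture governs the shear term.
R_n = 144.5 + 1.0 × 430 × 210 / 1000 = 234.8 kN.
Design strength φR_n = 0.75 × 234.8 = 176 kN.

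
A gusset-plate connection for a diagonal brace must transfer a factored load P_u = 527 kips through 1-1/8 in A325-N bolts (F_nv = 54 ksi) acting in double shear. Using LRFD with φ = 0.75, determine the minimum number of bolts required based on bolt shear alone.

A_b = π·1.125²/4 = 0.994 in².
Per-bolt design strength φR_n = 0.75 × 54 × 0.994 × 2 = 80.52 kips.
n ≥ 527 / 80.52 = 6.545 → use 7 bolts.

7 bolts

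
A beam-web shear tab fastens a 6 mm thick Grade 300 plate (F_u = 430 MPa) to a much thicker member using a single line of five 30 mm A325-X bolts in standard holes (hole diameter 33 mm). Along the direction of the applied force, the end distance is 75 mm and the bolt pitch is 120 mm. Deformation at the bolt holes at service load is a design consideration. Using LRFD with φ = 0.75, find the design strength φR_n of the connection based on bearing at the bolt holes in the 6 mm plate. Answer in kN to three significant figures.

693 kN

Per bolt r_n = 1.2 l_c t F_u ≤ 2.4 d t F_u; upper limit = 2.4 × 30 × 6 × 430 / 1000 = 185.8 kN.
Edge bolt: l_c = 75 − 33/2 = 58.5 mm → 1.2 × 58.5 × 6 × 430 / 1000 = 181.1 → r_n = 181.1 kN.
Interior bolts: l_c = 120 − 33 = 87 mm → 1.2 × 87 × 6 × 430 / 1000 = 269.4 → r_n = 185.8 kN.
R_n = 1 × 181.1 + 4 × 185.8 = 924.2 kN.
Design strength φR_n = 0.75 × 924.2 = 693 kN.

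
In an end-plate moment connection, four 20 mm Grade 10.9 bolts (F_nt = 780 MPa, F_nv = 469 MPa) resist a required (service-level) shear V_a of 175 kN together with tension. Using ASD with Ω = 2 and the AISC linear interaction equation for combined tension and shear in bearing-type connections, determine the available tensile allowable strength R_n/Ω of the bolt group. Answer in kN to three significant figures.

A_b = π·20²/4 = 314.2 mm²; f_rv = 175 × 1000 / (4 × 314.2) = 139.3 MPa.
F'_nt = 1.3 F_nt − (Ω F_nt / F_nv) f_rv = 1.3·780 − (2·780/469)·139.3 = 550.8 MPa, capped at F_nt → F'_nt = 550.8 MPa.
R_n = F'_nt · A_b · n = 550.8 × 314.2 × 4 / 1000 = 692.1 kN.
Allowable strength R_n/Ω = 692.1 / 2 = 346 kN.

346 kN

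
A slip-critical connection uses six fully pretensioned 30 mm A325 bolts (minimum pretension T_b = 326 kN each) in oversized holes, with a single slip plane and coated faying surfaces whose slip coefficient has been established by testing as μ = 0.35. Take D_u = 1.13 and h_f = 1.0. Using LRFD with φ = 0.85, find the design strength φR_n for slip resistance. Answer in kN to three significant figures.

658 kN

R_n = μ · D_u · h_f · T_b · n_s · n_b = 0.35 × 1.13 × 1.0 × 326 × 1 × 6 = 773.6 kN.
Design strength φR_n = 0.85 × 773.6 = 658 kN.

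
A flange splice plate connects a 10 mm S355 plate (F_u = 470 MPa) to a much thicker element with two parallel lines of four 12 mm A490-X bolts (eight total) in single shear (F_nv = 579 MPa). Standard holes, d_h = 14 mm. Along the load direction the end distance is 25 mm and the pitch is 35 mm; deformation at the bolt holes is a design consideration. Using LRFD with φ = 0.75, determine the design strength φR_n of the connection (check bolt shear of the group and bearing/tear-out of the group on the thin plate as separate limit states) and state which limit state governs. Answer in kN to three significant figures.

393 kN (bolt shear governs)

Bolt shear: A_b = π·12²/4 = 113.1 mm²; R_n = 579 × 113.1 × 8 × 1 / 1000 = 523.9 kN → 0.75 × 523.9 = 393 kN.
Bearing (1.2 l_c t F_u ≤ 2.4 d t F_u): upper limit = 2.4·12·10·470 / 1000 = 135.4 kN.
  Edge l_c = 25 − 14/2 = 18 → r_n = 101.5 kN; interior l_c = 35 − 14 = 21 → r_n = 118.4 kN.
  R_n,bearing = 2·101.5 + 6·118.4 = 913.7 kN → 0.75 × 913.7 = 685 kN.
Bolt shear governs: 393 kN.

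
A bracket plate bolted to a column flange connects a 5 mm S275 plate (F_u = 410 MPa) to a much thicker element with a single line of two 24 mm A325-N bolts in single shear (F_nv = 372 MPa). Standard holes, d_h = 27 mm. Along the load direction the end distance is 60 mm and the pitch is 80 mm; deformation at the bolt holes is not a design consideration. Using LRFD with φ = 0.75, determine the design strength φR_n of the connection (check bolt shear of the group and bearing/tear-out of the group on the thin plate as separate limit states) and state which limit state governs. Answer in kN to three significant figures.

218 kN (bearing governs)

Bolt shear: A_b = π·24²/4 = 452.4 mm²; R_n = 372 × 452.4 × 2 × 1 / 1000 = 336.6 kN → 0.75 × 336.6 = 252 kN.
Bearing (1.5 l_c t F_u ≤ 3.0 d t F_u): upper limit = 3.0·24·5·410 / 1000 = 147.6 kN.
  Edge l_c = 60 − 27/2 = 46.5 → r_n = 143 kN; interior l_c = 80 − 27 = 53 → r_n = 147.6 kN.
  R_n,bearing = 1·143 + 1·147.6 = 290.6 kN → 0.75 × 290.6 = 218 kN.
Bearing governs: 218 kN.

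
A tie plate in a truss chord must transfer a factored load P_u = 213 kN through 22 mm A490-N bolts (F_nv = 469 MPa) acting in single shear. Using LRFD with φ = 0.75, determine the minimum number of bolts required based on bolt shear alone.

A_b = π·22²/4 = 380.1 mm².
Per-bolt design strength φR_n = 0.75 × 469 × 380.1 × 1 / 1000 = 133.7 kN.
n ≥ 213 / 133.7 = 1.593 → use 2 bolts.

2 bolts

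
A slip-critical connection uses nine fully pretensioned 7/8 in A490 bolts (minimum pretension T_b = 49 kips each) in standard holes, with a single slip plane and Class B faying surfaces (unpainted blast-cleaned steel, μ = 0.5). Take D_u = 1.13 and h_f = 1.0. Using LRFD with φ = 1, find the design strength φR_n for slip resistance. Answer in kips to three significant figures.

249 kips

R_n = μ · D_u · h_f · T_b · n_s · n_b = 0.5 × 1.13 × 1.0 × 49 × 1 × 9 = 249.2 kips.
Design strength φR_n = 1 × 249.2 = 249 kips.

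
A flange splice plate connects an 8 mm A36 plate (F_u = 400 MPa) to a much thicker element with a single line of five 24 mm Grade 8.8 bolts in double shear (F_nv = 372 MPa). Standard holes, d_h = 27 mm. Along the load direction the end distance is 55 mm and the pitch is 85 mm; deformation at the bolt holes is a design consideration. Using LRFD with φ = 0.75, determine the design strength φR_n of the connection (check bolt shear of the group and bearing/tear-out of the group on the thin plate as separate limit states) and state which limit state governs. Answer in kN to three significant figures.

672 kN (bearing governs)

Bolt shear: A_b = π·24²/4 = 452.4 mm²; R_n = 372 × 452.4 × 5 × 2 / 1000 = 1683 kN → 0.75 × 1683 = 1260 kN.
Bearing (1.2 l_c t F_u ≤ 2.4 d t F_u): upper limit = 2.4·24·8·400 / 1000 = 184.3 kN.
  Edge l_c = 55 − 27/2 = 41.5 → r_n = 159.4 kN; interior l_c = 85 − 27 = 58 → r_n = 184.3 kN.
  R_n,bearing = 1·159.4 + 4·184.3 = 896.6 kN → 0.75 × 896.6 = 672 kN.
Bearing governs: 672 kN.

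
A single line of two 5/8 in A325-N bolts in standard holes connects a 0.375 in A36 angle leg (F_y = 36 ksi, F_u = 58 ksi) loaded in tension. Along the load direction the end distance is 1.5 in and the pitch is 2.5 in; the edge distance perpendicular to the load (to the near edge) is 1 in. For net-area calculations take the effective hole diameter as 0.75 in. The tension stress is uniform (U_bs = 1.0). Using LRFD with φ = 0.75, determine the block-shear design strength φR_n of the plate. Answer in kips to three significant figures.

34.5 kips

Shear plane L_v = 1.5 + 1·2.5 = 4 in; A_gv = 4 × 0.375 = 1.5 in².
A_nv = (4 − 1.5·0.75) × 0.375 = 1.078 in².
A_nt = (1 − 0.5·0.75) × 0.375 = 0.2344 in².
0.6 F_u A_nv = 37.52 kips; 0.6 F_y A_gv = 32.4 kips → shear yielding governs the shear term.
R_n = 32.4 + 1.0 × 58 × 0.2344 = 45.99 kips.
Design strength φR_n = 0.75 × 45.99 = 34.5 kips.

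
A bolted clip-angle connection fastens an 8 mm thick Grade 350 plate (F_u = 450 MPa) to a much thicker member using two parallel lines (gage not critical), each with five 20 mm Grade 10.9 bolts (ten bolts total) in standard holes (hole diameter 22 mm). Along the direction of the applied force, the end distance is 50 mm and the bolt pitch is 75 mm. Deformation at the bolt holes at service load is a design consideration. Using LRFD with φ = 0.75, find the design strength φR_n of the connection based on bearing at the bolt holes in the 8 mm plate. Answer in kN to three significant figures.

1290 kN

Per bolt r_n = 1.2 l_c t F_u ≤ 2.4 d t F_u; upper limit = 2.4 × 20 × 8 × 450 / 1000 = 172.8 kN.
Edge bolt: l_c = 50 − 22/2 = 39 mm → 1.2 × 39 × 8 × 450 / 1000 = 168.5 → r_n = 168.5 kN.
Interior bolts: l_c = 75 − 22 = 53 mm → 1.2 × 53 × 8 × 450 / 1000 = 229 → r_n = 172.8 kN.
R_n = 2 × 168.5 + 8 × 172.8 = 1719 kN.
Design strength φR_n = 0.75 × 1719 = 1290 kN.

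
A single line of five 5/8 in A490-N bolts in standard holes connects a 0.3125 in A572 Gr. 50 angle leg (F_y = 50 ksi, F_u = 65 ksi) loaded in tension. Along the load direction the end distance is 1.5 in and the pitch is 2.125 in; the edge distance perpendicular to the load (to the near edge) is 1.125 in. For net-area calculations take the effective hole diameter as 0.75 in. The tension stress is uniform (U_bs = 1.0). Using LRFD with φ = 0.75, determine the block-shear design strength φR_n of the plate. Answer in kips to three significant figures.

Shear plane L_v = 1.5 + 4·2.125 = 10 in; A_gv = 10 × 0.3125 = 3.125 in².
A_nv = (10 − 4.5·0.75) × 0.3125 = 2.07 in².
A_nt = (1.125 − 0.5·0.75) × 0.3125 = 0.2344 in².
0.6 F_u A_nv = 80.74 kips; 0.6 F_y A_gv = 93.75 kips → shear rupture governs the shear term.
R_n = 80.74 + 1.0 × 65 × 0.2344 = 95.98 kips.
Design strength φR_n = 0.75 × 95.98 = 72 kips.

72 kips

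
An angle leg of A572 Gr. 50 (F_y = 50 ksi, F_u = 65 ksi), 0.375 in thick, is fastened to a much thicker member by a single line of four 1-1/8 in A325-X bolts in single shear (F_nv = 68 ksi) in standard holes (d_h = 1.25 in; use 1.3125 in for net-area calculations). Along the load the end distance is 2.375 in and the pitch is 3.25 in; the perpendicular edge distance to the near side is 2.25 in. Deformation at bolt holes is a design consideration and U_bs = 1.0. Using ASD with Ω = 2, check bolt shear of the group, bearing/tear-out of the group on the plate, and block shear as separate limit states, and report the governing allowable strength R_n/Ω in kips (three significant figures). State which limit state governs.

Bolt shear: A_b = π·1.125²/4 = 0.994 in²; R_n = 68 × 0.994 × 4 × 1 = 270.4 kips → 270.4 / 2 = 135 kips.
Bearing: edge l_c = 1.75, r_n = 51.19 kips; interior l_c = 2, r_n = 58.5 kips; R_n = 51.19 + 3·58.5 = 226.7 kips → 113 kips.
Block shear: A_gv = 4.547, A_nv = 2.824, A_nt = 0.5977 in²; R_n = min(0.6F_uA_nv, 0.6F_yA_gv) + U_bs·F_u·A_nt = 149 kips → 74.5 kips.
Block shear governs: 74.5 kips.

74.5 kips (block shear governs)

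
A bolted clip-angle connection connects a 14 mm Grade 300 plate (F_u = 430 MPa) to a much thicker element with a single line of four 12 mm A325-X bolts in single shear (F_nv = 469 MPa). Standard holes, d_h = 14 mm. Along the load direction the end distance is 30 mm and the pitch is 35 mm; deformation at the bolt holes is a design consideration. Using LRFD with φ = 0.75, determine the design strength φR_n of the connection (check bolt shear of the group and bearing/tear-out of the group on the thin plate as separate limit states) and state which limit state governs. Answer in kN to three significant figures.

Bolt shear: A_b = π·12²/4 = 113.1 mm²; R_n = 469 × 113.1 × 4 × 1 / 1000 = 212.2 kN → 0.75 × 212.2 = 159 kN.
Bearing (1.2 l_c t F_u ≤ 2.4 d t F_u): upper limit = 2.4·12·14·430 / 1000 = 173.4 kN.
  Edge l_c = 30 − 14/2 = 23 → r_n = 166.2 kN; interior l_c = 35 − 14 = 21 → r_n = 151.7 kN.
  R_n,bearing = 1·166.2 + 3·151.7 = 621.3 kN → 0.75 × 621.3 = 466 kN.
Bolt shear governs: 159 kN.

159 kN (bolt shear governs)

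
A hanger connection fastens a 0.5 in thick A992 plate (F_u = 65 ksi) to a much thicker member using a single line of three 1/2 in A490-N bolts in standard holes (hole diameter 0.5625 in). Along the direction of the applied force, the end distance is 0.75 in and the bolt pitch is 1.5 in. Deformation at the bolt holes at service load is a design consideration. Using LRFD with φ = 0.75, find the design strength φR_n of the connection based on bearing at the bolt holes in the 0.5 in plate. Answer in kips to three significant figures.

Per bolt r_n = 1.2 l_c t F_u ≤ 2.4 d t F_u; upper limit = 2.4 × 0.5 × 0.5 × 65 = 39 kips.
Edge bolt: l_c = 0.75 − 0.5625/2 = 0.4688 in → 1.2 × 0.4688 × 0.5 × 65 = 18.28 → r_n = 18.28 kips.
Interior bolts: l_c = 1.5 − 0.5625 = 0.9375 in → 1.2 × 0.9375 × 0.5 × 65 = 36.56 → r_n = 36.56 kips.
R_n = 1 × 18.28 + 2 × 36.56 = 91.41 kips.
Design strength φR_n = 0.75 × 91.41 = 68.6 kips.

68.6 kips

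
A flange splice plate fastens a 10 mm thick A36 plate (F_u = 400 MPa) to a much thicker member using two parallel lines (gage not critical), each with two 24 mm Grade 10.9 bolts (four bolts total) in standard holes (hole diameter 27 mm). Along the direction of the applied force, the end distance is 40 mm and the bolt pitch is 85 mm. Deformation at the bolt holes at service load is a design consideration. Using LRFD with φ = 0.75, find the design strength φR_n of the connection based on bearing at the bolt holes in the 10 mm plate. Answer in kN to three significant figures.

536 kN

Per bolt r_n = 1.2 l_c t F_u ≤ 2.4 d t F_u; upper limit = 2.4 × 24 × 10 × 400 / 1000 = 230.4 kN.
Edge bolt: l_c = 40 − 27/2 = 26.5 mm → 1.2 × 26.5 × 10 × 400 / 1000 = 127.2 → r_n = 127.2 kN.
Interior bolts: l_c = 85 − 27 = 58 mm → 1.2 × 58 × 10 × 400 / 1000 = 278.4 → r_n = 230.4 kN.
R_n = 2 × 127.2 + 2 × 230.4 = 715.2 kN.
Design strength φR_n = 0.75 × 715.2 = 536 kN.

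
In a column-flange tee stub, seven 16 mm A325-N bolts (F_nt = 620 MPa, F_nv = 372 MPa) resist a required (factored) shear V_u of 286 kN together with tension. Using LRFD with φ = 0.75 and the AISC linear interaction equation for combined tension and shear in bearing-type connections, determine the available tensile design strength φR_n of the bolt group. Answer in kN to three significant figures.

374 kN

A_b = π·16²/4 = 201.1 mm²; f_rv = 286 × 1000 / (7 × 201.1) = 203.2 MPa.
F'_nt = 1.3 F_nt − (F_nt / φF_nv) f_rv = 1.3·620 − (620/(0.75·372))·203.2 = 354.4 MPa, capped at F_nt → F'_nt = 354.4 MPa.
R_n = F'_nt · A_b · n = 354.4 × 201.1 × 7 / 1000 = 498.8 kN.
Design strength φR_n = 0.75 × 498.8 = 374 kN.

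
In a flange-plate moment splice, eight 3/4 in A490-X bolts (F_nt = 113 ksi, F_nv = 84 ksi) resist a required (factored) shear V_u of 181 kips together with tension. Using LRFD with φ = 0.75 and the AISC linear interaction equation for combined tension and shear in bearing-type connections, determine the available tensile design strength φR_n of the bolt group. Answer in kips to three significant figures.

146 kips

A_b = π·0.75²/4 = 0.4418 in²; f_rv = 181 / (8 × 0.4418) = 51.21 ksi.
F'_nt = 1.3 F_nt − (F_nt / φF_nv) f_rv = 1.3·113 − (113/(0.75·84))·51.21 = 55.04 ksi, capped at F_nt → F'_nt = 55.04 ksi.
R_n = F'_nt · A_b · n = 55.04 × 0.4418 × 8 = 194.5 kips.
Design strength φR_n = 0.75 × 194.5 = 146 kips.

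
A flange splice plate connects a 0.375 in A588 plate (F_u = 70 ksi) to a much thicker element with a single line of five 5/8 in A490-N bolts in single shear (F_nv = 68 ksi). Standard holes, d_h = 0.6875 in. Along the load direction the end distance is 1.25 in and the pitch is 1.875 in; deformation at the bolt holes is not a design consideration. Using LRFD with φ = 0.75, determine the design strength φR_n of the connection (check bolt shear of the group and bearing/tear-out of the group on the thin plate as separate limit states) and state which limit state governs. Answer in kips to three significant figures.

Bolt shear: A_b = π·0.625²/4 = 0.3068 in²; R_n = 68 × 0.3068 × 5 × 1 = 104.3 kips → 0.75 × 104.3 = 78.2 kips.
Bearing (1.5 l_c t F_u ≤ 3.0 d t F_u): upper limit = 3.0·0.625·0.375·70 = 49.22 kips.
  Edge l_c = 1.25 − 0.6875/2 = 0.9062 → r_n = 35.68 kips; interior l_c = 1.875 − 0.6875 = 1.188 → r_n = 46.76 kips.
  R_n,bearing = 1·35.68 + 4·46.76 = 222.7 kips → 0.75 × 222.7 = 167 kips.
Bolt shear governs: 78.2 kips.

78.2 kips (bolt shear governs)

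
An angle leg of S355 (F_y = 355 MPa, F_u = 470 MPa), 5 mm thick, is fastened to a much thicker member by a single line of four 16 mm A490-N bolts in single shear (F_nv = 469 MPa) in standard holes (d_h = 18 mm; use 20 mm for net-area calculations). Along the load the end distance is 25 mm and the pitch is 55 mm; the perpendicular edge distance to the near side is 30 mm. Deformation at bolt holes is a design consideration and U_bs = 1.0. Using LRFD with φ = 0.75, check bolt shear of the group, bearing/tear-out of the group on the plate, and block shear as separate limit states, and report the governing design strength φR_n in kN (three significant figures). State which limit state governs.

Bolt shear: A_b = π·16²/4 = 201.1 mm²; R_n = 469 × 201.1 × 4 × 1 / 1000 = 377.2 kN → 0.75 × 377.2 = 283 kN.
Bearing: edge l_c = 16, r_n = 45.12 kN; interior l_c = 37, r_n = 90.24 kN; R_n = 45.12 + 3·90.24 = 315.8 kN → 237 kN.
Block shear: A_gv = 950, A_nv = 600, A_nt = 100 mm²; R_n = min(0.6F_uA_nv, 0.6F_yA_gv) + U_bs·F_u·A_nt = 216.2 kN → 162 kN.
Block shear governs: 162 kN.

162 kN (block shear governs)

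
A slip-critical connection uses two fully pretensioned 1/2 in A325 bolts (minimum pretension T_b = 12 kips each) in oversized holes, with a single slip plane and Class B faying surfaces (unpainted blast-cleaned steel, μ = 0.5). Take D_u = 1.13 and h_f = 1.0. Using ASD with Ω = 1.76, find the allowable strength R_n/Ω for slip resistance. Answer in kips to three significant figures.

R_n = μ · D_u · h_f · T_b · n_s · n_b = 0.5 × 1.13 × 1.0 × 12 × 1 × 2 = 13.56 kips.
Allowable strength R_n/Ω = 13.56 / 1.76 = 7.7 kips.

7.7 kips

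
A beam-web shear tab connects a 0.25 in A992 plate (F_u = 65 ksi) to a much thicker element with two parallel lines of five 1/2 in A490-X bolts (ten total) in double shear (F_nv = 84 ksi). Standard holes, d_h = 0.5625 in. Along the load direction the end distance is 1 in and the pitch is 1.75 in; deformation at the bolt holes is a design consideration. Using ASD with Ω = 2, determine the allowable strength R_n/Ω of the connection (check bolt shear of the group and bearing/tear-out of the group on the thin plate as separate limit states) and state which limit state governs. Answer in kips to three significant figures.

92 kips (bearing governs)

Bolt shear: A_b = π·0.5²/4 = 0.1963 in²; R_n = 84 × 0.1963 × 10 × 2 = 329.9 kips → 329.9 / 2 = 165 kips.
Bearing (1.2 l_c t F_u ≤ 2.4 d t F_u): upper limit = 2.4·0.5·0.25·65 = 19.5 kips.
  Edge l_c = 1 − 0.5625/2 = 0.7188 → r_n = 14.02 kips; interior l_c = 1.75 − 0.5625 = 1.188 → r_n = 19.5 kips.
  R_n,bearing = 2·14.02 + 8·19.5 = 184 kips → 184 / 2 = 92 kips.
Bearing governs: 92 kips.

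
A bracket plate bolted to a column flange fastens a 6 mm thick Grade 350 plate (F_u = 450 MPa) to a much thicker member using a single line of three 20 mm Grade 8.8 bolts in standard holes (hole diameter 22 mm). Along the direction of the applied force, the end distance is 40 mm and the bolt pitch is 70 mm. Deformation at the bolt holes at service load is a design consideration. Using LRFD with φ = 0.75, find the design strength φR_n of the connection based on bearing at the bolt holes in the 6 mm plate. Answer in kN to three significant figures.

Per bolt r_n = 1.2 l_c t F_u ≤ 2.4 d t F_u; upper limit = 2.4 × 20 × 6 × 450 / 1000 = 129.6 kN.
Edge bolt: l_c = 40 − 22/2 = 29 mm → 1.2 × 29 × 6 × 450 / 1000 = 93.96 → r_n = 93.96 kN.
Interior bolts: l_c = 70 − 22 = 48 mm → 1.2 × 48 × 6 × 450 / 1000 = 155.5 → r_n = 129.6 kN.
R_n = 1 × 93.96 + 2 × 129.6 = 353.2 kN.
Design strength φR_n = 0.75 × 353.2 = 265 kN.

265 kN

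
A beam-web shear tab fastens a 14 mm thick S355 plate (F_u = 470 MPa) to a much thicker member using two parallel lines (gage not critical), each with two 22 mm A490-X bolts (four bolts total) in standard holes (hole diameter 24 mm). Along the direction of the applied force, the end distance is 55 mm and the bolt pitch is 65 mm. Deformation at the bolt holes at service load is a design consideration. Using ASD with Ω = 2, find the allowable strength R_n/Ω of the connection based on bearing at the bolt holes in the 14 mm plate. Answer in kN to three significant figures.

663 kN

Per bolt r_n = 1.2 l_c t F_u ≤ 2.4 d t F_u; upper limit = 2.4 × 22 × 14 × 470 / 1000 = 347.4 kN.
Edge bolt: l_c = 55 − 24/2 = 43 mm → 1.2 × 43 × 14 × 470 / 1000 = 339.5 → r_n = 339.5 kN.
Interior bolts: l_c = 65 − 24 = 41 mm → 1.2 × 41 × 14 × 470 / 1000 = 323.7 → r_n = 323.7 kN.
R_n = 2 × 339.5 + 2 × 323.7 = 1327 kN.
Allowable strength R_n/Ω = 1327 / 2 = 663 kN.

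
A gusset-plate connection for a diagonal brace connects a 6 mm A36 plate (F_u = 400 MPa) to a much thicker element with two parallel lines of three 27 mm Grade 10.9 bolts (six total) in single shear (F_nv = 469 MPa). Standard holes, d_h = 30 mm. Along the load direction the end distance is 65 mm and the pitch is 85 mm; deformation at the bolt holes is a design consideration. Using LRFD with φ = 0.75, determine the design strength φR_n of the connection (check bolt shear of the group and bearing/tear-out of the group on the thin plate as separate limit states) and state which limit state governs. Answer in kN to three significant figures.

683 kN (bearing governs)

Bolt shear: A_b = π·27²/4 = 572.6 mm²; R_n = 469 × 572.6 × 6 × 1 / 1000 = 1611 kN → 0.75 × 1611 = 1210 kN.
Bearing (1.2 l_c t F_u ≤ 2.4 d t F_u): upper limit = 2.4·27·6·400 / 1000 = 155.5 kN.
  Edge l_c = 65 − 30/2 = 50 → r_n = 144 kN; interior l_c = 85 − 30 = 55 → r_n = 155.5 kN.
  R_n,bearing = 2·144 + 4·155.5 = 910.1 kN → 0.75 × 910.1 = 683 kN.
Bearing governs: 683 kN.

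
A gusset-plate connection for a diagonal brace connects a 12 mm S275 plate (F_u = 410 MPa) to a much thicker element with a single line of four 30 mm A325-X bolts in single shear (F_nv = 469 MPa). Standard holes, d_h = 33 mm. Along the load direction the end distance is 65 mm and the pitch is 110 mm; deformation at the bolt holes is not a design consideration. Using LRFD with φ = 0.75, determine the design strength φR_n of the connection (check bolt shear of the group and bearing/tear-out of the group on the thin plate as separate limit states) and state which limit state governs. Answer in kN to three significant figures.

995 kN (bolt shear governs)

Bolt shear: A_b = π·30²/4 = 706.9 mm²; R_n = 469 × 706.9 × 4 × 1 / 1000 = 1326 kN → 0.75 × 1326 = 995 kN.
Bearing (1.5 l_c t F_u ≤ 3.0 d t F_u): upper limit = 3.0·30·12·410 / 1000 = 442.8 kN.
  Edge l_c = 65 − 33/2 = 48.5 → r_n = 357.9 kN; interior l_c = 110 − 33 = 77 → r_n = 442.8 kN.
  R_n,bearing = 1·357.9 + 3·442.8 = 1686 kN → 0.75 × 1686 = 1260 kN.
Bolt shear governs: 995 kN.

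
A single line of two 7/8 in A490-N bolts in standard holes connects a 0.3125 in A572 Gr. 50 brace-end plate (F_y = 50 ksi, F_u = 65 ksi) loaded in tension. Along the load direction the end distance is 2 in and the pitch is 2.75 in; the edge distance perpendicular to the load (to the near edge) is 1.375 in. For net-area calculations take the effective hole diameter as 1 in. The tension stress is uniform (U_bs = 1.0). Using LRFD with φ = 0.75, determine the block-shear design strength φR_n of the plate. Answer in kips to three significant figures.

43 kips

Shear plane L_v = 2 + 1·2.75 = 4.75 in; A_gv = 4.75 × 0.3125 = 1.484 in².
A_nv = (4.75 − 1.5·1) × 0.3125 = 1.016 in².
A_nt = (1.375 − 0.5·1) × 0.3125 = 0.2734 in².
0.6 F_u A_nv = 39.61 kips; 0.6 F_y A_gv = 44.53 kips → shear rupture governs the shear term.
R_n = 39.61 + 1.0 × 65 × 0.2734 = 57.38 kips.
Design strength φR_n = 0.75 × 57.38 = 43 kips.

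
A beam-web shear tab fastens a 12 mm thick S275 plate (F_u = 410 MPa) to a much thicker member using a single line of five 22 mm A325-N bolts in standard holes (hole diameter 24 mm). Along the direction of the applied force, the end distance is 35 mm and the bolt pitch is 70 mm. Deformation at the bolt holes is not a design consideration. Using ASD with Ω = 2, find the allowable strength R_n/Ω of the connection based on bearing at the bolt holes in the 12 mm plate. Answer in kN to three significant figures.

Per bolt r_n = 1.5 l_c t F_u ≤ 3.0 d t F_u; upper limit = 3.0 × 22 × 12 × 410 / 1000 = 324.7 kN.
Edge bolt: l_c = 35 − 24/2 = 23 mm → 1.5 × 23 × 12 × 410 / 1000 = 169.7 → r_n = 169.7 kN.
Interior bolts: l_c = 70 − 24 = 46 mm → 1.5 × 46 × 12 × 410 / 1000 = 339.5 → r_n = 324.7 kN.
R_n = 1 × 169.7 + 4 × 324.7 = 1469 kN.
Allowable strength R_n/Ω = 1469 / 2 = 734 kN.

734 kN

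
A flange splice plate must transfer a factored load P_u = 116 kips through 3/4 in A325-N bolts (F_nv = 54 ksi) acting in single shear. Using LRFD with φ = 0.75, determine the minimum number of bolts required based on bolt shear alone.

7 bolts

A_b = π·0.75²/4 = 0.4418 in².
Per-bolt design strength φR_n = 0.75 × 54 × 0.4418 × 1 = 17.89 kips.
n ≥ 116 / 17.89 = 6.483 → use 7 bolts.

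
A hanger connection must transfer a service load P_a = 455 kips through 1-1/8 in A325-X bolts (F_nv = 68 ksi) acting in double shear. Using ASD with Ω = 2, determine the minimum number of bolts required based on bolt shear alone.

A_b = π·1.125²/4 = 0.994 in².
Per-bolt allowable strength R_n/Ω = 68 × 0.994 × 2 / 2 = 67.59 kips.
n ≥ 455 / 67.59 = 6.731 → use 7 bolts.

7 bolts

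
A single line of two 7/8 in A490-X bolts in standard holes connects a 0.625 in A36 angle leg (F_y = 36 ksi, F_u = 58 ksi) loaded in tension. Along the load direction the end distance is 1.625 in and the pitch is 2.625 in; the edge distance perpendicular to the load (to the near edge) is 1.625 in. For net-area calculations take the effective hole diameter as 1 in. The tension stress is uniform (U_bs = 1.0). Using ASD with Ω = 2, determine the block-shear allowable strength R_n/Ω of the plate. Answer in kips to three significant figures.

Shear plane L_v = 1.625 + 1·2.625 = 4.25 in; A_gv = 4.25 × 0.625 = 2.656 in².
A_nv = (4.25 − 1.5·1) × 0.625 = 1.719 in².
A_nt = (1.625 − 0.5·1) × 0.625 = 0.7031 in².
0.6 F_u A_nv = 59.81 kips; 0.6 F_y A_gv = 57.37 kips → shear yielding governs the shear term.
R_n = 57.37 + 1.0 × 58 × 0.7031 = 98.16 kips.
Allowable strength R_n/Ω = 98.16 / 2 = 49.1 kips.

49.1 kips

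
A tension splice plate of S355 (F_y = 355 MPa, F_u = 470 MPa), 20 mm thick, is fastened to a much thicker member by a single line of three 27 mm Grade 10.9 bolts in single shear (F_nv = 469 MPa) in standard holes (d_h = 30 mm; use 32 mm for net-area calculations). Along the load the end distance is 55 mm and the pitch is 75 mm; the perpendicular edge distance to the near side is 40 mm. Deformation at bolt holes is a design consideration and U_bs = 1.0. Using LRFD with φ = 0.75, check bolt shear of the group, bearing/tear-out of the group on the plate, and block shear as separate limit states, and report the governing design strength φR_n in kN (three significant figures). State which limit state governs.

604 kN (bolt shear governs)

Bolt shear: A_b = π·27²/4 = 572.6 mm²; R_n = 469 × 572.6 × 3 × 1 / 1000 = 805.6 kN → 0.75 × 805.6 = 604 kN.
Bearing: edge l_c = 40, r_n = 451.2 kN; interior l_c = 45, r_n = 507.6 kN; R_n = 451.2 + 2·507.6 = 1466 kN → 1100 kN.
Block shear: A_gv = 4100, A_nv = 2500, A_nt = 480 mm²; R_n = min(0.6F_uA_nv, 0.6F_yA_gv) + U_bs·F_u·A_nt = 930.6 kN → 698 kN.
Bolt shear governs: 604 kN.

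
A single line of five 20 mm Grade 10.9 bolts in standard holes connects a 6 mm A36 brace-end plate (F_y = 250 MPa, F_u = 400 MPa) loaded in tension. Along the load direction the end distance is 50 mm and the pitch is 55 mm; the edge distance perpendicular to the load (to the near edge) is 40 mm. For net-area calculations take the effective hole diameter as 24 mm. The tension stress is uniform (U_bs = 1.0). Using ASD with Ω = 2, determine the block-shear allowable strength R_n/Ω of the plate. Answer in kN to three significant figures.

Shear plane L_v = 50 + 4·55 = 270 mm; A_gv = 270 × 6 = 1620 mm².
A_nv = (270 − 4.5·24) × 6 = 972 mm².
A_nt = (40 − 0.5·24) × 6 = 168 mm².
0.6 F_u A_nv = 233.3 kN; 0.6 F_y A_gv = 243 kN → shear rupture governs the shear term.
R_n = 233.3 + 1.0 × 400 × 168 / 1000 = 300.5 kN.
Allowable strength R_n/Ω = 300.5 / 2 = 150 kN.

150 kN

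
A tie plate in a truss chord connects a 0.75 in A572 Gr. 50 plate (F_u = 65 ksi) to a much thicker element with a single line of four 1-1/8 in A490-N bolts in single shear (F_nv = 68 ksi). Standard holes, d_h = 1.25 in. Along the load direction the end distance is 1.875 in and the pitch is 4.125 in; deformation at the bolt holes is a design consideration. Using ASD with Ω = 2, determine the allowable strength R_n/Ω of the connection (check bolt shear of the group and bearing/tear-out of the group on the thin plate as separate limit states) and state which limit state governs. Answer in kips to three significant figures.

Bolt shear: A_b = π·1.125²/4 = 0.994 in²; R_n = 68 × 0.994 × 4 × 1 = 270.4 kips → 270.4 / 2 = 135 kips.
Bearing (1.2 l_c t F_u ≤ 2.4 d t F_u): upper limit = 2.4·1.125·0.75·65 = 131.6 kips.
  Edge l_c = 1.875 − 1.25/2 = 1.25 → r_n = 73.12 kips; interior l_c = 4.125 − 1.25 = 2.875 → r_n = 131.6 kips.
  R_n,bearing = 1·73.12 + 3·131.6 = 468 kips → 468 / 2 = 234 kips.
Bolt shear governs: 135 kips.

135 kips (bolt shear governs)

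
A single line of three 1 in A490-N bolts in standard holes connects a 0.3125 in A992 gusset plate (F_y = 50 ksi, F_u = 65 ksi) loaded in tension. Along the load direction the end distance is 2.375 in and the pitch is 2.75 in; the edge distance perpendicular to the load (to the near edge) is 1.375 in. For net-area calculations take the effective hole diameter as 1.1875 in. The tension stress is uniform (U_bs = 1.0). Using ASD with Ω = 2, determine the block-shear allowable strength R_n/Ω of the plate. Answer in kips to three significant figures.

Shear plane L_v = 2.375 + 2·2.75 = 7.875 in; A_gv = 7.875 × 0.3125 = 2.461 in².
A_nv = (7.875 − 2.5·1.1875) × 0.3125 = 1.533 in².
A_nt = (1.375 − 0.5·1.1875) × 0.3125 = 0.2441 in².
0.6 F_u A_nv = 59.79 kips; 0.6 F_y A_gv = 73.83 kips → shear rupture governs the shear term.
R_n = 59.79 + 1.0 × 65 × 0.2441 = 75.66 kips.
Allowable strength R_n/Ω = 75.66 / 2 = 37.8 kips.

37.8 kips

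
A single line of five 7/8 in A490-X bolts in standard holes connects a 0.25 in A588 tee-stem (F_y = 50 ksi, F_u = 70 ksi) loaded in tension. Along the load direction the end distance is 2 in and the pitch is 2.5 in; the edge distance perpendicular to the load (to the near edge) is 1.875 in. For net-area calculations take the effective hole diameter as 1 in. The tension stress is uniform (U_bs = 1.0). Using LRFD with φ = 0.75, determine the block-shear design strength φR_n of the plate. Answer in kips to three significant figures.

77.1 kips

Shear plane L_v = 2 + 4·2.5 = 12 in; A_gv = 12 × 0.25 = 3 in².
A_nv = (12 − 4.5·1) × 0.25 = 1.875 in².
A_nt = (1.875 − 0.5·1) × 0.25 = 0.3438 in².
0.6 F_u A_nv = 78.75 kips; 0.6 F_y A_gv = 90 kips → shear rupture governs the shear term.
R_n = 78.75 + 1.0 × 70 × 0.3438 = 102.8 kips.
Design strength φR_n = 0.75 × 102.8 = 77.1 kips.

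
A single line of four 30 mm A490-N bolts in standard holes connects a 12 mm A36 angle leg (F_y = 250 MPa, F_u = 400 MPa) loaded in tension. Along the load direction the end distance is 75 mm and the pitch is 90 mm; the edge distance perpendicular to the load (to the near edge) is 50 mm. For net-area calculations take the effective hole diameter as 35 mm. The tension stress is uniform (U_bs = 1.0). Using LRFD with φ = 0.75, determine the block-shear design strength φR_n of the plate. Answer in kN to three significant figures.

583 kN

Shear plane L_v = 75 + 3·90 = 345 mm; A_gv = 345 × 12 = 4140 mm².
A_nv = (345 − 3.5·35) × 12 = 2670 mm².
A_nt = (50 − 0.5·35) × 12 = 390 mm².
0.6 F_u A_nv = 640.8 kN; 0.6 F_y A_gv = 621 kN → shear yielding governs the shear term.
R_n = 621 + 1.0 × 400 × 390 / 1000 = 777 kN.
Design strength φR_n = 0.75 × 777 = 583 kN.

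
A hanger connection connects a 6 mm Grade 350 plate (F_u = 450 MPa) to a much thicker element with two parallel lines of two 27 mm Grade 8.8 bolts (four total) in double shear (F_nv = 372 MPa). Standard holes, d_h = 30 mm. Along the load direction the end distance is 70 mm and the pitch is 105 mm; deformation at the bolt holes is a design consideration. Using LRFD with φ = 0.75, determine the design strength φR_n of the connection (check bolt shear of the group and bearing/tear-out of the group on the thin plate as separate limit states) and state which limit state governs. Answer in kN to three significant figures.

Bolt shear: A_b = π·27²/4 = 572.6 mm²; R_n = 372 × 572.6 × 4 × 2 / 1000 = 1704 kN → 0.75 × 1704 = 1280 kN.
Bearing (1.2 l_c t F_u ≤ 2.4 d t F_u): upper limit = 2.4·27·6·450 / 1000 = 175 kN.
  Edge l_c = 70 − 30/2 = 55 → r_n = 175 kN; interior l_c = 105 − 30 = 75 → r_n = 175 kN.
  R_n,bearing = 2·175 + 2·175 = 699.8 kN → 0.75 × 699.8 = 525 kN.
Bearing governs: 525 kN.

525 kN (bearing governs)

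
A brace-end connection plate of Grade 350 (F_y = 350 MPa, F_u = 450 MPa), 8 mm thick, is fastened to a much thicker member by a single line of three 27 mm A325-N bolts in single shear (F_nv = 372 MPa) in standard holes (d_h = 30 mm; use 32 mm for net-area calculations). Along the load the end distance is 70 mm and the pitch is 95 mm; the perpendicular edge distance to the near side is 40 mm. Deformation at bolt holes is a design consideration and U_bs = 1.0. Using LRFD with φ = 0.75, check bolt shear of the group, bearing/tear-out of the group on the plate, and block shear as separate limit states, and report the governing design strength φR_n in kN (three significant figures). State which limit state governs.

Bolt shear: A_b = π·27²/4 = 572.6 mm²; R_n = 372 × 572.6 × 3 × 1 / 1000 = 639 kN → 0.75 × 639 = 479 kN.
Bearing: edge l_c = 55, r_n = 233.3 kN; interior l_c = 65, r_n = 233.3 kN; R_n = 233.3 + 2·233.3 = 699.8 kN → 525 kN.
Block shear: A_gv = 2080, A_nv = 1440, A_nt = 192 mm²; R_n = min(0.6F_uA_nv, 0.6F_yA_gv) + U_bs·F_u·A_nt = 475.2 kN → 356 kN.
Block shear governs: 356 kN.

356 kN (block shear governs)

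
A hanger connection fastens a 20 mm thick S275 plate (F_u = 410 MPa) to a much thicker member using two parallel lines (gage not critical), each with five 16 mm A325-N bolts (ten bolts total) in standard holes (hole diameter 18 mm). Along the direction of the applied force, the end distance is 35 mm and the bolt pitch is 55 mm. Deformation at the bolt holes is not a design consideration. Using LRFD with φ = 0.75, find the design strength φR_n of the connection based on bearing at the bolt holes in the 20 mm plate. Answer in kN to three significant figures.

2840 kN

Per bolt r_n = 1.5 l_c t F_u ≤ 3.0 d t F_u; upper limit = 3.0 × 16 × 20 × 410 / 1000 = 393.6 kN.
Edge bolt: l_c = 35 − 18/2 = 26 mm → 1.5 × 26 × 20 × 410 / 1000 = 319.8 → r_n = 319.8 kN.
Interior bolts: l_c = 55 − 18 = 37 mm → 1.5 × 37 × 20 × 410 / 1000 = 455.1 → r_n = 393.6 kN.
R_n = 2 × 319.8 + 8 × 393.6 = 3788 kN.
Design strength φR_n = 0.75 × 3788 = 2840 kN.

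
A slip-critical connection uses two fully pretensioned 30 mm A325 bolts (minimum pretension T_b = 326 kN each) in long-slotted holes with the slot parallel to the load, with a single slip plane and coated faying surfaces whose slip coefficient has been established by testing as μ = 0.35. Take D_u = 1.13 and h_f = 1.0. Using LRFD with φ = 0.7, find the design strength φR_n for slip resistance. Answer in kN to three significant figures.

R_n = μ · D_u · h_f · T_b · n_s · n_b = 0.35 × 1.13 × 1.0 × 326 × 1 × 2 = 257.9 kN.
Design strength φR_n = 0.7 × 257.9 = 181 kN.

181 kN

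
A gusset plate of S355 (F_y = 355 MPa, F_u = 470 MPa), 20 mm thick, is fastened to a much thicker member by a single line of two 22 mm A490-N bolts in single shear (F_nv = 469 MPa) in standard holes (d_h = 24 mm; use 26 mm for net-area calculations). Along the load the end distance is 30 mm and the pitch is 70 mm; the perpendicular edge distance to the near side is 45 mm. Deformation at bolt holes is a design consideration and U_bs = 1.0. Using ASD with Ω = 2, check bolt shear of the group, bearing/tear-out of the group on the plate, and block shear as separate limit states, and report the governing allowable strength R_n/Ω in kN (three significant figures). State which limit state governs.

Bolt shear: A_b = π·22²/4 = 380.1 mm²; R_n = 469 × 380.1 × 2 × 1 / 1000 = 356.6 kN → 356.6 / 2 = 178 kN.
Bearing: edge l_c = 18, r_n = 203 kN; interior l_c = 46, r_n = 496.3 kN; R_n = 203 + 1·496.3 = 699.4 kN → 350 kN.
Block shear: A_gv = 2000, A_nv = 1220, A_nt = 640 mm²; R_n = min(0.6F_uA_nv, 0.6F_yA_gv) + U_bs·F_u·A_nt = 644.8 kN → 322 kN.
Bolt shear governs: 178 kN.

178 kN (bolt shear governs)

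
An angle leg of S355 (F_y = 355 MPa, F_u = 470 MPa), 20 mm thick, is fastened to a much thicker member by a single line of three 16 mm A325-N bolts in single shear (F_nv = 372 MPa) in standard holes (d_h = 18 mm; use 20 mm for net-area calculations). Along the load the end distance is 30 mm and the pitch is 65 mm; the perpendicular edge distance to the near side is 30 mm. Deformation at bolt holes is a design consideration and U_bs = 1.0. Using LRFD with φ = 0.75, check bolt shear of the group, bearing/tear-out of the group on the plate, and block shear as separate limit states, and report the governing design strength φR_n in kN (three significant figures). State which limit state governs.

Bolt shear: A_b = π·16²/4 = 201.1 mm²; R_n = 372 × 201.1 × 3 × 1 / 1000 = 224.4 kN → 0.75 × 224.4 = 168 kN.
Bearing: edge l_c = 21, r_n = 236.9 kN; interior l_c = 47, r_n = 361 kN; R_n = 236.9 + 2·361 = 958.8 kN → 719 kN.
Block shear: A_gv = 3200, A_nv = 2200, A_nt = 400 mm²; R_n = min(0.6F_uA_nv, 0.6F_yA_gv) + U_bs·F_u·A_nt = 808.4 kN → 606 kN.
Bolt shear governs: 168 kN.

168 kN (bolt shear governs)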